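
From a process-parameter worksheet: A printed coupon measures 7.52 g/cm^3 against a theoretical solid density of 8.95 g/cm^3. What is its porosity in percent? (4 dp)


Porosity = (1-7.52/8.95)*100 = 15.9777 %


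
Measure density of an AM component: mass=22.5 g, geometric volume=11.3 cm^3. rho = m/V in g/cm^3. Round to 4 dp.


rho = 22.5 / 11.3 = 1.9912 g/cm^3


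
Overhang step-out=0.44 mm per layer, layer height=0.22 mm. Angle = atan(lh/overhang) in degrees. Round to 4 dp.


angle = atan(0.22/0.44) = 26.5651 degrees


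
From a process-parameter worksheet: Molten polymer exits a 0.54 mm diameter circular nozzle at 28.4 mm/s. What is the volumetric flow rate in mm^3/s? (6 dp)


A = pi*(0.54/2)^2 = 0.2290221 mm^2
Q = 0.2290221 * 28.4 = 6.504228 mm^3/s


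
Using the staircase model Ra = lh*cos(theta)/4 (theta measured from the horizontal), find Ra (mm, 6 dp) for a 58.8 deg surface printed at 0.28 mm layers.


Ra = 0.28 * cos(58.8) / 4 = 0.036262 mm


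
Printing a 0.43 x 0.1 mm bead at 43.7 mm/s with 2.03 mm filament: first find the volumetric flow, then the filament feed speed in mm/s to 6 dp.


Q = 0.43 * 0.1 * 43.7 = 1.8791 mm^3/s
A_fil = pi*(2.03/2)^2 = 3.23654729 mm^2
v_feed = 1.8791 / 3.23654729 = 0.580588 mm/s


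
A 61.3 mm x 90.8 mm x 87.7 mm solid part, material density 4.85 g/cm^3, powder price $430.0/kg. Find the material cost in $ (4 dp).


V = 61.3 * 90.8 * 87.7 = 488141.708 mm^3 = 488.141708 cm^3
Mass = 488.141708 * 4.85 / 1000 = 2.36748728 kg
Cost = 2.36748728 * 430.0 = 1018.0195 $


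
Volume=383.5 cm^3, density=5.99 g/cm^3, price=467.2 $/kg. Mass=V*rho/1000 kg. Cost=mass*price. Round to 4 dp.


Mass = 383.5*5.99/1000 = 2.297165 kg
Cost = 2.297165 * 467.2 = 1073.2355 $


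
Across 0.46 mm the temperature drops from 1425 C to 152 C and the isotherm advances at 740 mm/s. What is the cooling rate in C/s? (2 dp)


G = (1425-152)/0.46 = 2767.39130435 C/mm
CR = 2767.39130435 * 740 = 2047869.57 C/s


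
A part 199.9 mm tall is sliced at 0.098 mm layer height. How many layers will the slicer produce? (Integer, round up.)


Layers = ceil(199.9/0.098) = 2040


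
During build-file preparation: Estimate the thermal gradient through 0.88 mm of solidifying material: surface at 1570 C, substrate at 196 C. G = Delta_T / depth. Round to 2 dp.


G = (1570-196)/0.88 = 1561.36 C/mm


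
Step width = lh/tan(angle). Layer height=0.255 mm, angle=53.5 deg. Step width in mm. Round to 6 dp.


step = 0.255 / tan(53.5) = 0.18869 mm


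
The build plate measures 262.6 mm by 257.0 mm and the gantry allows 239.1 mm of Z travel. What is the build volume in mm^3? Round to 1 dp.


V = 262.6 * 257.0 * 239.1 = 16136428.6 mm^3


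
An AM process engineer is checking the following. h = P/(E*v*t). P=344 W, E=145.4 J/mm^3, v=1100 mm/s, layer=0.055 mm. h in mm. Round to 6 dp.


h = 344 / (145.4*1100*0.055) = 0.039106 mm


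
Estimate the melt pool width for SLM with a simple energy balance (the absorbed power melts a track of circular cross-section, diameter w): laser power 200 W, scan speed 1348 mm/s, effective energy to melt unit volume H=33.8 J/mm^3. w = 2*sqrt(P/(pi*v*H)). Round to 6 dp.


w = 2*sqrt(200/(pi*1348*33.8)) = 0.07476 mm


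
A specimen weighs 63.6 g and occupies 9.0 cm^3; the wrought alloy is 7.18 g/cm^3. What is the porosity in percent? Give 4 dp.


rho_part = 63.6 / 9.0 = 7.06666667 g/cm^3
Porosity = (1 - 7.06666667/7.18)*100 = 1.5785 %


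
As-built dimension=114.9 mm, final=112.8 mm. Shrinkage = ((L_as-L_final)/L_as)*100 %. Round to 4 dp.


Shrinkage = ((114.9-112.8)/114.9)*100 = 1.8277 %


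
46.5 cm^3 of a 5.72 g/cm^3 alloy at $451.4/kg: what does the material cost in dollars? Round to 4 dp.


Mass = 46.5*5.72/1000 = 0.26598 kg
Cost = 0.26598 * 451.4 = 120.0634 $


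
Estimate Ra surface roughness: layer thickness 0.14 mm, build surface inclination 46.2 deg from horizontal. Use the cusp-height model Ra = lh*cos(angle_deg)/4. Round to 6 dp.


Ra = 0.14 * cos(46.2) / 4 = 0.024225 mm


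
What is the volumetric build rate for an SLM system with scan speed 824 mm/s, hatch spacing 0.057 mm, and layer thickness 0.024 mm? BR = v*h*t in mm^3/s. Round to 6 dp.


Rate = 824 * 0.057 * 0.024 = 1.127232 mm^3/s


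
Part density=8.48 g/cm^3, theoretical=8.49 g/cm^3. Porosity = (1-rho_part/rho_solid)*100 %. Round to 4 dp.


Porosity = (1-8.48/8.49)*100 = 0.1178 %


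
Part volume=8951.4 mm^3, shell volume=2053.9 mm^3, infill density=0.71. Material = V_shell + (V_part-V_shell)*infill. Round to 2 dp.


V_infill = (8951.4 - 2053.9) * 0.71 = 4897.23
V_total = 2053.9 + 4897.23 = 6951.13 mm^3


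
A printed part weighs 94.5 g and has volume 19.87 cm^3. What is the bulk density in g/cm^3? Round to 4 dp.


rho = 94.5 / 19.87 = 4.7559 g/cm^3


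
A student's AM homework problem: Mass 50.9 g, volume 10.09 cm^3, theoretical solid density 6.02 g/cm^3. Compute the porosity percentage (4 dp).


rho_part = 50.9 / 10.09 = 5.04459861 g/cm^3
Porosity = (1 - 5.04459861/6.02)*100 = 16.2027 %


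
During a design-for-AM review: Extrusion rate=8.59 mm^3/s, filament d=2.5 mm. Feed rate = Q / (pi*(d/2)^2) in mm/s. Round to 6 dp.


A = pi*(2.5/2)^2 = 4.908739
v = 8.59 / 4.908739 = 1.74994 mm/s


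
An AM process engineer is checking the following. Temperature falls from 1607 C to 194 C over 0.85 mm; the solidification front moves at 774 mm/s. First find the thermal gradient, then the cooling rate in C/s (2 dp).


G = (1607-194)/0.85 = 1662.35294118 C/mm
CR = 1662.35294118 * 774 = 1286661.18 C/s


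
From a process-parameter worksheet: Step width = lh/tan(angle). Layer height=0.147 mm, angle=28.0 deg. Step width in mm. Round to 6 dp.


step = 0.147 / tan(28.0) = 0.276467 mm


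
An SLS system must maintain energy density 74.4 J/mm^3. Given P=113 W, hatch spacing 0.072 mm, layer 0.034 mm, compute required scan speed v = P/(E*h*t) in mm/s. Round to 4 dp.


v = 113 / (74.4*0.072*0.034) = 620.4319 mm/s


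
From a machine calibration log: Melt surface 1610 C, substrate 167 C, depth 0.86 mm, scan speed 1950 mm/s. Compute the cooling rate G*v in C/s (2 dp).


G = (1610-167)/0.86 = 1677.90697674 C/mm
CR = 1677.90697674 * 1950 = 3271918.6 C/s


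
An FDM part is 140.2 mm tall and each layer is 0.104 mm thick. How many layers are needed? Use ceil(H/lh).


Layers = ceil(140.2/0.104) = 1349


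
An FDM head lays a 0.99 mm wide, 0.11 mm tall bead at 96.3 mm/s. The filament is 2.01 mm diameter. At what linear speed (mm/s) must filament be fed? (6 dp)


Q = 0.99 * 0.11 * 96.3 = 10.48707 mm^3/s
A_fil = pi*(2.01/2)^2 = 3.17308712 mm^2
v_feed = 10.48707 / 3.17308712 = 3.305005 mm/s


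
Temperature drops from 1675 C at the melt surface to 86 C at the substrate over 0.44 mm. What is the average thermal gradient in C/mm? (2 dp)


G = (1675-86)/0.44 = 3611.36 C/mm


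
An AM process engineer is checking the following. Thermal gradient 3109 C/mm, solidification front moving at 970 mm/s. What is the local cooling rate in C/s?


CR = 3109 * 970 = 3015730 C/s


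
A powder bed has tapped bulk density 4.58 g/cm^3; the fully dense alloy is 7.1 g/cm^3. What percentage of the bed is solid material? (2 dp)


Packing = (4.58/7.1)*100 = 64.51 %


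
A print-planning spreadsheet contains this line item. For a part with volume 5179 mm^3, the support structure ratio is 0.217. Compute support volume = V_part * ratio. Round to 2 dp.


V_support = 5179 * 0.217 = 1123.84 mm^3


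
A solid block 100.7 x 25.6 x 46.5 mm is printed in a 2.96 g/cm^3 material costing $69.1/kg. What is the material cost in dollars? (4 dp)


V = 100.7 * 25.6 * 46.5 = 119873.28 mm^3 = 119.87328 cm^3
Mass = 119.87328 * 2.96 / 1000 = 0.35482491 kg
Cost = 0.35482491 * 69.1 = 24.5184 $


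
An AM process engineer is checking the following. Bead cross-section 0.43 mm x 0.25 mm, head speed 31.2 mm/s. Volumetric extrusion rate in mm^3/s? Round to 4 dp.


Rate = 0.43 * 0.25 * 31.2 = 3.354 mm^3/s


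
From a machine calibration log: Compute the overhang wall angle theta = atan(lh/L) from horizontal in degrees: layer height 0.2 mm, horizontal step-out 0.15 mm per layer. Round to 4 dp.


angle = atan(0.2/0.15) = 53.1301 degrees


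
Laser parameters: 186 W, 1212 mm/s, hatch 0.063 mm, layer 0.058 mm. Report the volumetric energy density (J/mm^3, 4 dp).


E = 186 / (1212*0.063*0.058) = 41.9993 J/mm^3


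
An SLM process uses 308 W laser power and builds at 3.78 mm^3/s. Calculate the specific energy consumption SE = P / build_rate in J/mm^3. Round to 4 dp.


SE = 308 / 3.78 = 81.4815 J/mm^3


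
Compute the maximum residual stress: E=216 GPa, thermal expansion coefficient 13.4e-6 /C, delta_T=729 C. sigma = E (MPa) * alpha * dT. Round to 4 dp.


sigma = 216*1000 * 13.4e-6 * 729 = 2110.0176 MPa


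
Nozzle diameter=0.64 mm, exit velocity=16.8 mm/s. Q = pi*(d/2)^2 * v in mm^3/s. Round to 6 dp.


A = pi*(0.64/2)^2 = 0.32169909 mm^2
Q = 0.32169909 * 16.8 = 5.404545 mm^3/s


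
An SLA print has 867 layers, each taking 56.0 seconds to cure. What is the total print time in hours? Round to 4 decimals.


t = 867 * 56.0 / 3600 = 13.4867 hrs


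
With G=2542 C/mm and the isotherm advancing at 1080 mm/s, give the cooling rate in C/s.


CR = 2542 * 1080 = 2745360 C/s


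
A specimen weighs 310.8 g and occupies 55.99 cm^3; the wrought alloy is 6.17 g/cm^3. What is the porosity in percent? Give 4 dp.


rho_part = 310.8 / 55.99 = 5.55099125 g/cm^3
Porosity = (1 - 5.55099125/6.17)*100 = 10.0326 %


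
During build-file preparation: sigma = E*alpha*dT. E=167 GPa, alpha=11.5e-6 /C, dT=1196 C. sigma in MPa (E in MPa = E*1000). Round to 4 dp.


sigma = 167*1000 * 11.5e-6 * 1196 = 2296.918 MPa


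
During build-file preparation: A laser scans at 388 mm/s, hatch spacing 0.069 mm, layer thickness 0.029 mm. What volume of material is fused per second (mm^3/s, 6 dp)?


Rate = 388 * 0.069 * 0.029 = 0.776388 mm^3/s


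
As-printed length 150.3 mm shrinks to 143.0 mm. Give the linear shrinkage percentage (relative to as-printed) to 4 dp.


Shrinkage = ((150.3-143.0)/150.3)*100 = 4.857 %


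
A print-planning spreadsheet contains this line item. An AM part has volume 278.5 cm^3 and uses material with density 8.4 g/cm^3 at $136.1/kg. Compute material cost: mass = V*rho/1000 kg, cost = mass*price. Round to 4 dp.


Mass = 278.5*8.4/1000 = 2.3394 kg
Cost = 2.3394 * 136.1 = 318.3923 $


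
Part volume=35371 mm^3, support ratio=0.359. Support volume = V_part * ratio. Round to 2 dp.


V_support = 35371 * 0.359 = 12698.19 mm^3


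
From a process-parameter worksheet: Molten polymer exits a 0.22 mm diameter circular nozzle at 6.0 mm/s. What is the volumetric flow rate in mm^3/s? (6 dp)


A = pi*(0.22/2)^2 = 0.03801327 mm^2
Q = 0.03801327 * 6.0 = 0.22808 mm^3/s


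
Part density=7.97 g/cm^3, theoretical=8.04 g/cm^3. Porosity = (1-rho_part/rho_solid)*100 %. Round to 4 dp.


Porosity = (1-7.97/8.04)*100 = 0.8706 %


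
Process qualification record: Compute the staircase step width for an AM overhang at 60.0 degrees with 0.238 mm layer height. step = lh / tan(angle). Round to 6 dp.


step = 0.238 / tan(60.0) = 0.137409 mm


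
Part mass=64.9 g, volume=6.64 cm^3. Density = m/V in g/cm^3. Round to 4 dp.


rho = 64.9 / 6.64 = 9.7741 g/cm^3


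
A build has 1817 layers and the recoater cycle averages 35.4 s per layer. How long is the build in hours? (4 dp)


t = 1817 * 35.4 / 3600 = 17.8672 hrs


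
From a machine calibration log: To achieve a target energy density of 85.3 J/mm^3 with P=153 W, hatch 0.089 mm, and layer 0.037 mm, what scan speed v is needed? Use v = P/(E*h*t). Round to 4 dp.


v = 153 / (85.3*0.089*0.037) = 544.6916 mm/s


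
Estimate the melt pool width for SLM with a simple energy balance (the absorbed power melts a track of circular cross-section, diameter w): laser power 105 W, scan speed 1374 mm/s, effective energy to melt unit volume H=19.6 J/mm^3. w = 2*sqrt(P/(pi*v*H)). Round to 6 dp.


w = 2*sqrt(105/(pi*1374*19.6)) = 0.070458 mm


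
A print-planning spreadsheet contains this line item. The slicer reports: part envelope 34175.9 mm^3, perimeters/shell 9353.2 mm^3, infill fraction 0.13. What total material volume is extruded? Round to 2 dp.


V_infill = (34175.9 - 9353.2) * 0.13 = 3226.95
V_total = 9353.2 + 3226.95 = 12580.15 mm^3


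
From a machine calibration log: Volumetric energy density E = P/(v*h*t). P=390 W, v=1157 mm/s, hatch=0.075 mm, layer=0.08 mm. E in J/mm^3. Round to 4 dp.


E = 390 / (1157*0.075*0.08) = 56.1798 J/mm^3


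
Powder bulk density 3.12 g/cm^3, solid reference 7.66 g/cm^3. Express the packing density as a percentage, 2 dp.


Packing = (3.12/7.66)*100 = 40.73 %


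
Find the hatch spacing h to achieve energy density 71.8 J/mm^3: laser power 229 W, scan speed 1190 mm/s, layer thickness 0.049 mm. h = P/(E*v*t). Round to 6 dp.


h = 229 / (71.8*1190*0.049) = 0.054698 mm


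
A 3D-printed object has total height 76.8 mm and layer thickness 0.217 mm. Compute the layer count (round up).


Layers = ceil(76.8/0.217) = 354


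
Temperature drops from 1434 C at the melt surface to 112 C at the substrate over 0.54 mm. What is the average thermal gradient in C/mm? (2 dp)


G = (1434-112)/0.54 = 2448.15 C/mm


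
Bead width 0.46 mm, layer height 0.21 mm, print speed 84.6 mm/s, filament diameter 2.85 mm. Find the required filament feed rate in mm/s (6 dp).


Q = 0.46 * 0.21 * 84.6 = 8.17236 mm^3/s
A_fil = pi*(2.85/2)^2 = 6.37939658 mm^2
v_feed = 8.17236 / 6.37939658 = 1.281055 mm/s


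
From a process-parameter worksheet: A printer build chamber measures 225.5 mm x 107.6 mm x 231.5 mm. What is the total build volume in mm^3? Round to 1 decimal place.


V = 225.5 * 107.6 * 231.5 = 5617069.7 mm^3


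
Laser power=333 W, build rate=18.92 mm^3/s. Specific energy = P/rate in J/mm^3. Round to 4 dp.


SE = 333 / 18.92 = 17.6004 J/mm^3


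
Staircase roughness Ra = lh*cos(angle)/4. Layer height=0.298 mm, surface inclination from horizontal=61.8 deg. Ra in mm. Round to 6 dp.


Ra = 0.298 * cos(61.8) / 4 = 0.035205 mm


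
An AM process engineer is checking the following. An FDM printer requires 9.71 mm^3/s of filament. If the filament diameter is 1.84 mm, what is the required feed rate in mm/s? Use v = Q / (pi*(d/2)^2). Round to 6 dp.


A = pi*(1.84/2)^2 = 2.659044
v = 9.71 / 2.659044 = 3.651688 mm/s


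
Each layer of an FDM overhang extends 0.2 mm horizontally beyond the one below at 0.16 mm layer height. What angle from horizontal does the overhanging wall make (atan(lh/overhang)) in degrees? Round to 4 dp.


angle = atan(0.16/0.2) = 38.6598 degrees


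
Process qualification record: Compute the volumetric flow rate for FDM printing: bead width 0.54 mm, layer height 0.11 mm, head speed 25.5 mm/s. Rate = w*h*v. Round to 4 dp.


Rate = 0.54 * 0.11 * 25.5 = 1.5147 mm^3/s


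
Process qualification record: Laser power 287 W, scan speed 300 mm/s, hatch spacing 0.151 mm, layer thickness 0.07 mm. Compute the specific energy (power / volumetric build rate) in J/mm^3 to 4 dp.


Build rate = 300 * 0.151 * 0.07 = 3.171 mm^3/s
SE = 287 / 3.171 = 90.5077 J/mm^3


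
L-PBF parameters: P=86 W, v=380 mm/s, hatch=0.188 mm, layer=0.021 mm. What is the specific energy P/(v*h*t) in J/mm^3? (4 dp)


Build rate = 380 * 0.188 * 0.021 = 1.50024 mm^3/s
SE = 86 / 1.50024 = 57.3242 J/mm^3


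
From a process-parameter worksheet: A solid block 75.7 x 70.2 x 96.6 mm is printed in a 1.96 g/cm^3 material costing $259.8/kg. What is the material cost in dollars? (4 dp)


V = 75.7 * 70.2 * 96.6 = 513345.924 mm^3 = 513.345924 cm^3
Mass = 513.345924 * 1.96 / 1000 = 1.00615801 kg
Cost = 1.00615801 * 259.8 = 261.3999 $


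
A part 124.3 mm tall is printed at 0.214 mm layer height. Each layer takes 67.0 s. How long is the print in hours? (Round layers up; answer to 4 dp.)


Layers = ceil(124.3/0.214) = 581
t = 581 * 67.0 / 3600 = 10.8131 hrs


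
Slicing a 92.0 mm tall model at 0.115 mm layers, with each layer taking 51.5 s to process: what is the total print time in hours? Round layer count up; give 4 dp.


Layers = ceil(92.0/0.115) = 800
t = 800 * 51.5 / 3600 = 11.4444 hrs


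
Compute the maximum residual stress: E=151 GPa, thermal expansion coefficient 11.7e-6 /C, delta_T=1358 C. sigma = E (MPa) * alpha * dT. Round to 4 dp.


sigma = 151*1000 * 11.7e-6 * 1358 = 2399.1786 MPa


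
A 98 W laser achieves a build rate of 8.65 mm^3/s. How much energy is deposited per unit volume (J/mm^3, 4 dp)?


SE = 98 / 8.65 = 11.3295 J/mm^3


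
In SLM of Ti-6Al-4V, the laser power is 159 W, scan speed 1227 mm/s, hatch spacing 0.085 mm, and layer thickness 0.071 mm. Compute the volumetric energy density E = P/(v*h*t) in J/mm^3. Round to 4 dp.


E = 159 / (1227*0.085*0.071) = 21.4721 J/mm^3


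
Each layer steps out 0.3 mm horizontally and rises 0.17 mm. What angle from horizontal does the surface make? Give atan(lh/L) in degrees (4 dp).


angle = atan(0.17/0.3) = 29.5388 degrees


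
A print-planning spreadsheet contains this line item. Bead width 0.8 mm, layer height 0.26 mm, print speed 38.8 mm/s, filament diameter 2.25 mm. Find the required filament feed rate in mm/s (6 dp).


Q = 0.8 * 0.26 * 38.8 = 8.0704 mm^3/s
A_fil = pi*(2.25/2)^2 = 3.9760782 mm^2
v_feed = 8.0704 / 3.9760782 = 2.029739 mm/s


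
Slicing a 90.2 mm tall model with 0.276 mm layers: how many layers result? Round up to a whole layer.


Layers = ceil(90.2/0.276) = 327


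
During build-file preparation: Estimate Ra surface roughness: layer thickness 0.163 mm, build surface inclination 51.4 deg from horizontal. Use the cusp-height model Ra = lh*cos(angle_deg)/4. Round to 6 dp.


Ra = 0.163 * cos(51.4) / 4 = 0.025423 mm


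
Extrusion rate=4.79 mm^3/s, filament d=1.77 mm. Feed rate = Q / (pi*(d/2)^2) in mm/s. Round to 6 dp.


A = pi*(1.77/2)^2 = 2.460574
v = 4.79 / 2.460574 = 1.9467 mm/s


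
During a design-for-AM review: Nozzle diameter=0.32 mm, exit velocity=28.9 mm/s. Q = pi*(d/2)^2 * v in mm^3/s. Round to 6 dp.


A = pi*(0.32/2)^2 = 0.08042477 mm^2
Q = 0.08042477 * 28.9 = 2.324276 mm^3/s


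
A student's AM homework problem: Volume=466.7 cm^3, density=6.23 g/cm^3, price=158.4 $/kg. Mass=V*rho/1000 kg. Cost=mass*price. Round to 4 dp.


Mass = 466.7*6.23/1000 = 2.907541 kg
Cost = 2.907541 * 158.4 = 460.5545 $


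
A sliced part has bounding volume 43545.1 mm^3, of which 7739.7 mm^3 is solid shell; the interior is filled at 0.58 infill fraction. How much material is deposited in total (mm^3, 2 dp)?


V_infill = (43545.1 - 7739.7) * 0.58 = 20767.13
V_total = 7739.7 + 20767.13 = 28506.83 mm^3


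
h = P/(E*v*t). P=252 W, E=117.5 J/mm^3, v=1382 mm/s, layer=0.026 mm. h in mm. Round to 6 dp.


h = 252 / (117.5*1382*0.026) = 0.059687 mm


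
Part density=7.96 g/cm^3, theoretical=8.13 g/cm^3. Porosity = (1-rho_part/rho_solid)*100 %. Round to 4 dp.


Porosity = (1-7.96/8.13)*100 = 2.091 %


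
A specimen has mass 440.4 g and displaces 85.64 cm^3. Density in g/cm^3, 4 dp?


rho = 440.4 / 85.64 = 5.1425 g/cm^3


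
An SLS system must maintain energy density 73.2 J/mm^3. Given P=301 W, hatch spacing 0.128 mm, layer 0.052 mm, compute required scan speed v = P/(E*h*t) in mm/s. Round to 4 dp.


v = 301 / (73.2*0.128*0.052) = 617.7917 mm/s


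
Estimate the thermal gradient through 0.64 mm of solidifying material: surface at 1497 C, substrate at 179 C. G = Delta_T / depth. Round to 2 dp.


G = (1497-179)/0.64 = 2059.38 C/mm


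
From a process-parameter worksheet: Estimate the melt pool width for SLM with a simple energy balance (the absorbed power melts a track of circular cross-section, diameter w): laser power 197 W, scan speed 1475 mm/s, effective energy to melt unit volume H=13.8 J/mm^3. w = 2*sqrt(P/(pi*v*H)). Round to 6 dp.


w = 2*sqrt(197/(pi*1475*13.8)) = 0.111008 mm


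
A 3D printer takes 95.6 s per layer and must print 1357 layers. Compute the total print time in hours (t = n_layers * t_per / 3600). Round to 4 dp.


t = 1357 * 95.6 / 3600 = 36.0359 hrs


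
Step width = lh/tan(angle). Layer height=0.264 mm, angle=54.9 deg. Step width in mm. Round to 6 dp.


step = 0.264 / tan(54.9) = 0.185542 mm


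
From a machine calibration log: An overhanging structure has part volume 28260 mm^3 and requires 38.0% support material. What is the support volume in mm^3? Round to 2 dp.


V_support = 28260 * 0.38 = 10738.8 mm^3


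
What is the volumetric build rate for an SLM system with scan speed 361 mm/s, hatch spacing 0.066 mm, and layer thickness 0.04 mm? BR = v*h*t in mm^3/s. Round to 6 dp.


Rate = 361 * 0.066 * 0.04 = 0.95304 mm^3/s


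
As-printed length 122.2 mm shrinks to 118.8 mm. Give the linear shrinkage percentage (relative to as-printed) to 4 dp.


Shrinkage = ((122.2-118.8)/122.2)*100 = 2.7823 %


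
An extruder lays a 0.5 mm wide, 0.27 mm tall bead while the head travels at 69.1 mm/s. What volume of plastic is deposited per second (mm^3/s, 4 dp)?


Rate = 0.5 * 0.27 * 69.1 = 9.3285 mm^3/s


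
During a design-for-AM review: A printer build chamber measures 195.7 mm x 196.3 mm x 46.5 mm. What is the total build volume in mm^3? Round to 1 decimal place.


V = 195.7 * 196.3 * 46.5 = 1786339.8 mm^3


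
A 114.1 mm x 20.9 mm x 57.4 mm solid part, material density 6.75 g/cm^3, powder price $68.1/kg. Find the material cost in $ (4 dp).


V = 114.1 * 20.9 * 57.4 = 136881.206 mm^3 = 136.881206 cm^3
Mass = 136.881206 * 6.75 / 1000 = 0.92394814 kg
Cost = 0.92394814 * 68.1 = 62.9209 $


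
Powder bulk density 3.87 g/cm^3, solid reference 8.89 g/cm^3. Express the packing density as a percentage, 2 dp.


Packing = (3.87/8.89)*100 = 43.53 %


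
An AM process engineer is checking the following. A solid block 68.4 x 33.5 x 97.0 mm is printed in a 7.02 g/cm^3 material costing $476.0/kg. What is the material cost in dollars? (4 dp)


V = 68.4 * 33.5 * 97.0 = 222265.8 mm^3 = 222.2658 cm^3
Mass = 222.2658 * 7.02 / 1000 = 1.56030592 kg
Cost = 1.56030592 * 476.0 = 742.7056 $


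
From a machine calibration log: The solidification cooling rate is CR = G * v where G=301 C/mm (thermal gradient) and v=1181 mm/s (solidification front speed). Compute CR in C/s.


CR = 301 * 1181 = 355481 C/s


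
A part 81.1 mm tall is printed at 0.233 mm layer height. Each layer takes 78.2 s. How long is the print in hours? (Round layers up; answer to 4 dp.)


Layers = ceil(81.1/0.233) = 349
t = 349 * 78.2 / 3600 = 7.5811 hrs


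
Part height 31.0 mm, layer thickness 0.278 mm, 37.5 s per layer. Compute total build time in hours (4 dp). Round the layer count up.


Layers = ceil(31.0/0.278) = 112
t = 112 * 37.5 / 3600 = 1.1667 hrs


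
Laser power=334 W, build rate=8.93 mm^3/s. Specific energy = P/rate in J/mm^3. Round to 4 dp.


SE = 334 / 8.93 = 37.402 J/mm^3


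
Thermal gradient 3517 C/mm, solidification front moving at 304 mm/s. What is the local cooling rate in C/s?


CR = 3517 * 304 = 1069168 C/s


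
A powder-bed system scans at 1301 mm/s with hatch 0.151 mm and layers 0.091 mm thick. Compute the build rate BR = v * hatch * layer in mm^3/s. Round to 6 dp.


Rate = 1301 * 0.151 * 0.091 = 17.877041 mm^3/s


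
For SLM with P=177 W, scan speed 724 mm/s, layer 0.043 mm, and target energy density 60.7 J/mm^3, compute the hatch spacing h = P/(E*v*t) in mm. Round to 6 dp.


h = 177 / (60.7*724*0.043) = 0.093665 mm


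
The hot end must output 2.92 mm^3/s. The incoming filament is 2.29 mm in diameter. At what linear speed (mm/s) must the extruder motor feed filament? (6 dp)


A = pi*(2.29/2)^2 = 4.118707
v = 2.92 / 4.118707 = 0.70896 mm/s


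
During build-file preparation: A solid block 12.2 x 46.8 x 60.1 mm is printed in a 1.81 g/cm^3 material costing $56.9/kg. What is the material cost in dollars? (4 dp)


V = 12.2 * 46.8 * 60.1 = 34314.696 mm^3 = 34.314696 cm^3
Mass = 34.314696 * 1.81 / 1000 = 0.0621096 kg
Cost = 0.0621096 * 56.9 = 3.534 $


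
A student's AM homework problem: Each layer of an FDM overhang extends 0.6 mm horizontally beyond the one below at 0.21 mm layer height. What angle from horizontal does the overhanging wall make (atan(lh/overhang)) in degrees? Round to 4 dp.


angle = atan(0.21/0.6) = 19.29 degrees


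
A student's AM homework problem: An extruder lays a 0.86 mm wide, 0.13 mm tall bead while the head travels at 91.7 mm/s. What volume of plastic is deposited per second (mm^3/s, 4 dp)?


Rate = 0.86 * 0.13 * 91.7 = 10.2521 mm^3/s


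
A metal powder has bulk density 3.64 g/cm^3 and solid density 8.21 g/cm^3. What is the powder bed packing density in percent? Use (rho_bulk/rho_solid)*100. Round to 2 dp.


Packing = (3.64/8.21)*100 = 44.34 %


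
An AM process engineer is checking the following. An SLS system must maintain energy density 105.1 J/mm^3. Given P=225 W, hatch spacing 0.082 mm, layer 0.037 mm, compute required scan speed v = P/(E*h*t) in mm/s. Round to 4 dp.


v = 225 / (105.1*0.082*0.037) = 705.6092 mm/s


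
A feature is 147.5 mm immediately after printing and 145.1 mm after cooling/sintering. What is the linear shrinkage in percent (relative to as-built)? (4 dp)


Shrinkage = ((147.5-145.1)/147.5)*100 = 1.6271 %


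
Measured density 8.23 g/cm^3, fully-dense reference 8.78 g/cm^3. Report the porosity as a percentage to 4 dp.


Porosity = (1-8.23/8.78)*100 = 6.2642 %


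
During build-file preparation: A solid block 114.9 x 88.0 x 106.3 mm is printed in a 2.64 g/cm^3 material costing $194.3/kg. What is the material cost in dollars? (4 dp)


V = 114.9 * 88.0 * 106.3 = 1074820.56 mm^3 = 1074.82056 cm^3
Mass = 1074.82056 * 2.64 / 1000 = 2.83752628 kg
Cost = 2.83752628 * 194.3 = 551.3314 $


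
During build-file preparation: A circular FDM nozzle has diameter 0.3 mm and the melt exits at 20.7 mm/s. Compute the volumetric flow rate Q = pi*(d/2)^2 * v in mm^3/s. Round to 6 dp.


A = pi*(0.3/2)^2 = 0.07068583 mm^2
Q = 0.07068583 * 20.7 = 1.463197 mm^3/s


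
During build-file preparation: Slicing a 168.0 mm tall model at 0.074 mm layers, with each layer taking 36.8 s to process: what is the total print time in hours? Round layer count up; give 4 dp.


Layers = ceil(168.0/0.074) = 2271
t = 2271 * 36.8 / 3600 = 23.2147 hrs


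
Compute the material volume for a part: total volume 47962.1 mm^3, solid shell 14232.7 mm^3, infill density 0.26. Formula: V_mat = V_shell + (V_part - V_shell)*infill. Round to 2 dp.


V_infill = (47962.1 - 14232.7) * 0.26 = 8769.64
V_total = 14232.7 + 8769.64 = 23002.34 mm^3


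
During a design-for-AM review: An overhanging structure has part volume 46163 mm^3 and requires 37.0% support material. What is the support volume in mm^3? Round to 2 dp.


V_support = 46163 * 0.37 = 17080.31 mm^3


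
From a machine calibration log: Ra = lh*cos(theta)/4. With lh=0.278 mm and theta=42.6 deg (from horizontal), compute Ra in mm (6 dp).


Ra = 0.278 * cos(42.6) / 4 = 0.051159 mm


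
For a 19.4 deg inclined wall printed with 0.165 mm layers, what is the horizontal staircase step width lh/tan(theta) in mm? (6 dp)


step = 0.165 / tan(19.4) = 0.468543 mm


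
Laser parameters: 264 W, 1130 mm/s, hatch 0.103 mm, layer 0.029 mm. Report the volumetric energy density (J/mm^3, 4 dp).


E = 264 / (1130*0.103*0.029) = 78.215 J/mm^3


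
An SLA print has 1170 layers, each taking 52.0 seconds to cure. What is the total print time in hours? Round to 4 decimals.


t = 1170 * 52.0 / 3600 = 16.9 hrs


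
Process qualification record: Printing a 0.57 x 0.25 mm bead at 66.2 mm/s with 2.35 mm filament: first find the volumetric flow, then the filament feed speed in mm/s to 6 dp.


Q = 0.57 * 0.25 * 66.2 = 9.4335 mm^3/s
A_fil = pi*(2.35/2)^2 = 4.33736136 mm^2
v_feed = 9.4335 / 4.33736136 = 2.17494 mm/s


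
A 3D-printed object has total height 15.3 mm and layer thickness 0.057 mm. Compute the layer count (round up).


Layers = ceil(15.3/0.057) = 269


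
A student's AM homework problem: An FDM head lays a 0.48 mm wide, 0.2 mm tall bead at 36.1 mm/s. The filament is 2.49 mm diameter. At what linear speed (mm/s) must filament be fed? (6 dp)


Q = 0.48 * 0.2 * 36.1 = 3.4656 mm^3/s
A_fil = pi*(2.49/2)^2 = 4.86954715 mm^2
v_feed = 3.4656 / 4.86954715 = 0.711688 mm/s


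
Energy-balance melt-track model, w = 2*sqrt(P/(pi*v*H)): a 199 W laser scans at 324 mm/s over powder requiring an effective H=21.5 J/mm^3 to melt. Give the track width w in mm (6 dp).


w = 2*sqrt(199/(pi*324*21.5)) = 0.190717 mm


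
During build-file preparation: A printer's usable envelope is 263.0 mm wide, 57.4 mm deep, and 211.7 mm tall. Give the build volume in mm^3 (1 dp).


V = 263.0 * 57.4 * 211.7 = 3195865.5 mm^3


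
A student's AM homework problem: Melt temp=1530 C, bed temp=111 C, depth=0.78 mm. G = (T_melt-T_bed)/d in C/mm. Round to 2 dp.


G = (1530-111)/0.78 = 1819.23 C/mm


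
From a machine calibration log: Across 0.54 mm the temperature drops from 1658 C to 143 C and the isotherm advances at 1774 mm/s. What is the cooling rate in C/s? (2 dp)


G = (1658-143)/0.54 = 2805.55555556 C/mm
CR = 2805.55555556 * 1774 = 4977055.56 C/s


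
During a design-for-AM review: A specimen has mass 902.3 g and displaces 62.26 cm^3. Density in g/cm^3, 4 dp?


rho = 902.3 / 62.26 = 14.4925 g/cm^3


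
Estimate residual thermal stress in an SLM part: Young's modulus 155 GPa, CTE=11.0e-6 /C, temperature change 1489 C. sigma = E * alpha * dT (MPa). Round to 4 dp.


sigma = 155*1000 * 11.0e-6 * 1489 = 2538.745 MPa


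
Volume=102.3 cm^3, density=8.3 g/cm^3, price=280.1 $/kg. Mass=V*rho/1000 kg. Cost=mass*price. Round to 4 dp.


Mass = 102.3*8.3/1000 = 0.84909 kg
Cost = 0.84909 * 280.1 = 237.8301 $


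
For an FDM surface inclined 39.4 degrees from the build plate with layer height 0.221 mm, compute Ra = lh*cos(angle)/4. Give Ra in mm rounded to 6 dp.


Ra = 0.221 * cos(39.4) / 4 = 0.042694 mm


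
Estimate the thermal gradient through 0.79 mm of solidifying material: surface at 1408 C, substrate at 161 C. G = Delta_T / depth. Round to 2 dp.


G = (1408-161)/0.79 = 1578.48 C/mm


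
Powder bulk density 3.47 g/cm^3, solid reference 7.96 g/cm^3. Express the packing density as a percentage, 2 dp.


Packing = (3.47/7.96)*100 = 43.59 %


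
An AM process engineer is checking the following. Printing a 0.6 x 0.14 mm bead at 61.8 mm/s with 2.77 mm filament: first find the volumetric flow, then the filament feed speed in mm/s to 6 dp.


Q = 0.6 * 0.14 * 61.8 = 5.1912 mm^3/s
A_fil = pi*(2.77/2)^2 = 6.02628157 mm^2
v_feed = 5.1912 / 6.02628157 = 0.861427 mm/s


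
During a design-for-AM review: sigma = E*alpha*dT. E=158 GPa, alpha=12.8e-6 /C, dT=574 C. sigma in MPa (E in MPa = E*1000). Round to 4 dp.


sigma = 158*1000 * 12.8e-6 * 574 = 1160.8576 MPa


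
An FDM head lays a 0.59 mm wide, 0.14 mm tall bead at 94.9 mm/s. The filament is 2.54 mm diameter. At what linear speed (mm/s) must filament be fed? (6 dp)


Q = 0.59 * 0.14 * 94.9 = 7.83874 mm^3/s
A_fil = pi*(2.54/2)^2 = 5.06707479 mm^2
v_feed = 7.83874 / 5.06707479 = 1.546995 mm/s


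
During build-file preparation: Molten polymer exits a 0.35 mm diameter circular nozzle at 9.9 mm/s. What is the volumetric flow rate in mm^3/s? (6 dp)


A = pi*(0.35/2)^2 = 0.09621128 mm^2
Q = 0.09621128 * 9.9 = 0.952492 mm^3/s


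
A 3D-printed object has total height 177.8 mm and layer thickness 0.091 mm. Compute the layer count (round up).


Layers = ceil(177.8/0.091) = 1954


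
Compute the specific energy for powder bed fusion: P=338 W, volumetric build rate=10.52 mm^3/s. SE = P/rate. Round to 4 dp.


SE = 338 / 10.52 = 32.1293 J/mm^3


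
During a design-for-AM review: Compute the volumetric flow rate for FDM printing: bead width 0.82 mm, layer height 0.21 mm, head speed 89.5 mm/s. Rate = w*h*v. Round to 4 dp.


Rate = 0.82 * 0.21 * 89.5 = 15.4119 mm^3/s


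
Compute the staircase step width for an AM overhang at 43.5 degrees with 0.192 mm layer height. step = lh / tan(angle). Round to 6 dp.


step = 0.192 / tan(43.5) = 0.202326 mm


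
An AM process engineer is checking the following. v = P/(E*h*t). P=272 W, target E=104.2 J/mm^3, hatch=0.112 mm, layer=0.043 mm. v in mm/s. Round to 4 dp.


v = 272 / (104.2*0.112*0.043) = 542.0192 mm/s


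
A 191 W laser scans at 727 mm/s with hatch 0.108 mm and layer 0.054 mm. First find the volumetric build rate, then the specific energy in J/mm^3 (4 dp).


Build rate = 727 * 0.108 * 0.054 = 4.239864 mm^3/s
SE = 191 / 4.239864 = 45.0486 J/mm^3


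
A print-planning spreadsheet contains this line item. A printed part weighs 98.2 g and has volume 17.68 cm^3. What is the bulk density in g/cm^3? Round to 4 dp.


rho = 98.2 / 17.68 = 5.5543 g/cm^3


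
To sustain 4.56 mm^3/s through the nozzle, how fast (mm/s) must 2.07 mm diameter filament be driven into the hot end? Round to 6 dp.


A = pi*(2.07/2)^2 = 3.365353
v = 4.56 / 3.365353 = 1.354984 mm/s


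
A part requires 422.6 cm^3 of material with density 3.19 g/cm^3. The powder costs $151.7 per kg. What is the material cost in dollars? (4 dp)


Mass = 422.6*3.19/1000 = 1.348094 kg
Cost = 1.348094 * 151.7 = 204.5059 $


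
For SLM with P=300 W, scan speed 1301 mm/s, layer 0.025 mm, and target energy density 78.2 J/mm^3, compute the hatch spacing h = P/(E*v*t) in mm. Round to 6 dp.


h = 300 / (78.2*1301*0.025) = 0.11795 mm


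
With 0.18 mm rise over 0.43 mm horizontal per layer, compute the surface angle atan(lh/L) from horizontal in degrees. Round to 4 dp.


angle = atan(0.18/0.43) = 22.7144 degrees


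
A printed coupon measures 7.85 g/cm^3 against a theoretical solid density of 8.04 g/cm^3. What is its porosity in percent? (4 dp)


Porosity = (1-7.85/8.04)*100 = 2.3632 %


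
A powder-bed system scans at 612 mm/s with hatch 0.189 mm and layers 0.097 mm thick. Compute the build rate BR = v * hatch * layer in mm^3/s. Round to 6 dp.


Rate = 612 * 0.189 * 0.097 = 11.219796 mm^3/s


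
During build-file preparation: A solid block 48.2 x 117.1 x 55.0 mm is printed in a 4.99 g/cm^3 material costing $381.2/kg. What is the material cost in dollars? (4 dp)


V = 48.2 * 117.1 * 55.0 = 310432.1 mm^3 = 310.4321 cm^3
Mass = 310.4321 * 4.99 / 1000 = 1.54905618 kg
Cost = 1.54905618 * 381.2 = 590.5002 $


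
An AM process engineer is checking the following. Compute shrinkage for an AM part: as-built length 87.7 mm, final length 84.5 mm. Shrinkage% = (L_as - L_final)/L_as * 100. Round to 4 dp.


Shrinkage = ((87.7-84.5)/87.7)*100 = 3.6488 %


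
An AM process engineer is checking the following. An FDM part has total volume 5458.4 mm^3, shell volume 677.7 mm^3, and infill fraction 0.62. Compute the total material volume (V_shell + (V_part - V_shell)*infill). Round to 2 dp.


V_infill = (5458.4 - 677.7) * 0.62 = 2964.03
V_total = 677.7 + 2964.03 = 3641.73 mm^3


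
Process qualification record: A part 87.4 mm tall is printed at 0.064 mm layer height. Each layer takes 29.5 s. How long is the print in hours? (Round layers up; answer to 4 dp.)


Layers = ceil(87.4/0.064) = 1366
t = 1366 * 29.5 / 3600 = 11.1936 hrs


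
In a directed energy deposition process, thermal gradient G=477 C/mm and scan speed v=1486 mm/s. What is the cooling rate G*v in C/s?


CR = 477 * 1486 = 708822 C/s


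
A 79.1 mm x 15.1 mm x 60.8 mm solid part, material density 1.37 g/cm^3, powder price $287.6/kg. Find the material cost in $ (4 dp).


V = 79.1 * 15.1 * 60.8 = 72620.128 mm^3 = 72.620128 cm^3
Mass = 72.620128 * 1.37 / 1000 = 0.09948958 kg
Cost = 0.09948958 * 287.6 = 28.6132 $


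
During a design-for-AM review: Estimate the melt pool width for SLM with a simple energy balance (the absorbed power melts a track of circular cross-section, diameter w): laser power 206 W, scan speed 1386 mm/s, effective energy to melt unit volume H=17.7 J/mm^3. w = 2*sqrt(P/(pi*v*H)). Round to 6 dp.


w = 2*sqrt(206/(pi*1386*17.7)) = 0.1034 mm


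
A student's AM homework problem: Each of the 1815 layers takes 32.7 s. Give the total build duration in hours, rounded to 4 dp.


t = 1815 * 32.7 / 3600 = 16.4863 hrs


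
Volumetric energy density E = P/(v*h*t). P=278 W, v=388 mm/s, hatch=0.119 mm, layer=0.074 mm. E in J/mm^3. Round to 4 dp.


E = 278 / (388*0.119*0.074) = 81.3644 J/mm^3


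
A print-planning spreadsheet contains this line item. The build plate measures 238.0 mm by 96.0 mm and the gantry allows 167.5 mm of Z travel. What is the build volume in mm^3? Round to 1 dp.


V = 238.0 * 96.0 * 167.5 = 3827040.0 mm^3


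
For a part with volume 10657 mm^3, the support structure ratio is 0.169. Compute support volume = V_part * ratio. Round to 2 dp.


V_support = 10657 * 0.169 = 1801.03 mm^3


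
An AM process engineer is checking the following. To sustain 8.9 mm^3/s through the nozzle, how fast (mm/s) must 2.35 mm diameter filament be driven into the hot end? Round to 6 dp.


A = pi*(2.35/2)^2 = 4.337361
v = 8.9 / 4.337361 = 2.051939 mm/s


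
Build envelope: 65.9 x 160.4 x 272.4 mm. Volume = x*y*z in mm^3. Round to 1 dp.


V = 65.9 * 160.4 * 272.4 = 2879366.1 mm^3


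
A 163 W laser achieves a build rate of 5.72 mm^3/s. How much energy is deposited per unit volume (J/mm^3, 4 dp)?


SE = 163 / 5.72 = 28.4965 J/mm^3


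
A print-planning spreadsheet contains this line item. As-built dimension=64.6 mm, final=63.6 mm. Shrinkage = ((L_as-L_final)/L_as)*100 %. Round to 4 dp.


Shrinkage = ((64.6-63.6)/64.6)*100 = 1.548 %


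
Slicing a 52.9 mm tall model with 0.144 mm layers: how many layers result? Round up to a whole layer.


Layers = ceil(52.9/0.144) = 368


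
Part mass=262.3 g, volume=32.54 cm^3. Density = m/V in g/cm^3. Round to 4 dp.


rho = 262.3 / 32.54 = 8.0608 g/cm^3


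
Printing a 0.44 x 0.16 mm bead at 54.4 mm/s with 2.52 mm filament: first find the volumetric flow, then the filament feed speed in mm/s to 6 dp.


Q = 0.44 * 0.16 * 54.4 = 3.82976 mm^3/s
A_fil = pi*(2.52/2)^2 = 4.9875925 mm^2
v_feed = 3.82976 / 4.9875925 = 0.767857 mm/s


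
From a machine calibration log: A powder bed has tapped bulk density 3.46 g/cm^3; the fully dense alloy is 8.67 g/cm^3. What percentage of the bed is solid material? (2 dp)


Packing = (3.46/8.67)*100 = 39.91 %


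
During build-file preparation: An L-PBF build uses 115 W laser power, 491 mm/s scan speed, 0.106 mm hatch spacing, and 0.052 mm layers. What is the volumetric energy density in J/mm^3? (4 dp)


E = 115 / (491*0.106*0.052) = 42.492 J/mm^3


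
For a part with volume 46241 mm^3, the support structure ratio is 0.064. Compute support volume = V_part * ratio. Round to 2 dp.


V_support = 46241 * 0.064 = 2959.42 mm^3


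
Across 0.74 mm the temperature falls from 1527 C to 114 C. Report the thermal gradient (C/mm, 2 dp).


G = (1527-114)/0.74 = 1909.46 C/mm


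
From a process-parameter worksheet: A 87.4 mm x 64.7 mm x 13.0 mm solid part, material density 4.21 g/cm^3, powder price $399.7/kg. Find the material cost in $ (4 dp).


V = 87.4 * 64.7 * 13.0 = 73512.14 mm^3 = 73.51214 cm^3
Mass = 73.51214 * 4.21 / 1000 = 0.30948611 kg
Cost = 0.30948611 * 399.7 = 123.7016 $


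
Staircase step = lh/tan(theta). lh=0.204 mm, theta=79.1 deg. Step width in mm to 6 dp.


step = 0.204 / tan(79.1) = 0.039284 mm


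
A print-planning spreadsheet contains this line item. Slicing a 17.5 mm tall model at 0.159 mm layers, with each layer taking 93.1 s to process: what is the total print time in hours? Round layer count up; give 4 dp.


Layers = ceil(17.5/0.159) = 111
t = 111 * 93.1 / 3600 = 2.8706 hrs
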